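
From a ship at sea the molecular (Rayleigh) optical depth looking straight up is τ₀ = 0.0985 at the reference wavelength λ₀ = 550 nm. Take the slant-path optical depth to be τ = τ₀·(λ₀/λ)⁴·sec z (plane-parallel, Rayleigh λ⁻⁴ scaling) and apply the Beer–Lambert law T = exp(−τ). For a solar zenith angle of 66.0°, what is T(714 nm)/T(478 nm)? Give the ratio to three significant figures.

1.40

Airmass: sec 66.0° = 2.4586.
τ(714 nm) = 0.0985 × (550/714)⁴ × 2.4586 = 0.0985 × 0.3521 × 2.4586 = 0.0853.
τ(478 nm) = 0.0985 × (550/478)⁴ × 2.4586 = 0.0985 × 1.7528 × 2.4586 = 0.4245.
T(714)/T(478) = exp(τ_B − τ_A) = exp(0.3392) = 1.4038.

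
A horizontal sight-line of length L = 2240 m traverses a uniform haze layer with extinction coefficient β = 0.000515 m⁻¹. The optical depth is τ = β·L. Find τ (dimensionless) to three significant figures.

τ = β·L = 0.000515 × 2240 = 1.1536.

1.15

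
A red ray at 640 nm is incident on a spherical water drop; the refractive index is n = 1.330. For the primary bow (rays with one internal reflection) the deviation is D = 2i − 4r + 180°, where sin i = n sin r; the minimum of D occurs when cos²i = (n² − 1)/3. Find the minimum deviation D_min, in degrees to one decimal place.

137.5°

cos²i = (1.76890 − 1)/3 = 0.25630; i = arccos(0.50626) = 59.585°.
sin r = sin 59.585°/1.330 = 0.64841; r = 40.422°.
D_min = 2·59.585° − 4·40.422° + 180° = 137.484°.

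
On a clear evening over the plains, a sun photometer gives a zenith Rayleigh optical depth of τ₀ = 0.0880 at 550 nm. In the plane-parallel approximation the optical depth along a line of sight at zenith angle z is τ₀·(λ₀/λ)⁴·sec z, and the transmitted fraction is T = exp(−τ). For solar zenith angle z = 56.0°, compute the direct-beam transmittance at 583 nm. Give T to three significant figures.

sec 56.0° = 1.7883.
τ = 0.0880 × (550/583)⁴ × 1.7883 = 0.0880 × 0.7921 × 1.7883 = 0.1247.
T = exp(−0.1247) = 0.8828.

0.883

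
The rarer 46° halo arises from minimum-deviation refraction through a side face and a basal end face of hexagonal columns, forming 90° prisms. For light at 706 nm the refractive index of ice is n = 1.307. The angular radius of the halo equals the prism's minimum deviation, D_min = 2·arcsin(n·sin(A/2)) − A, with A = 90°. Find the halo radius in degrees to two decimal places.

45.09°

n·sin(A/2) = 1.307 × sin 45° = 1.307 × 0.7071 = 0.9242.
D_min = 2·arcsin(0.9242) − 90° = 2 × 67.546° − 90° = 45.093°.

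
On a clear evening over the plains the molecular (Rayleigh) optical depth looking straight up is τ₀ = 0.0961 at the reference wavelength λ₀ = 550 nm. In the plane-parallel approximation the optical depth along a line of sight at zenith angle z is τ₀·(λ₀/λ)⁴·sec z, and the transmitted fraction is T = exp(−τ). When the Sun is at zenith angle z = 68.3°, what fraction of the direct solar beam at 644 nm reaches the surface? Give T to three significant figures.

sec 68.3° = 2.7046.
τ = 0.0961 × (550/644)⁴ × 2.7046 = 0.0961 × 0.5320 × 2.7046 = 0.1383.
T = exp(−0.1383) = 0.8709.

0.871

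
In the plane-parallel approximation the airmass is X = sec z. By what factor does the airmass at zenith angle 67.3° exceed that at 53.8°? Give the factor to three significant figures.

1.53

X(67.3°)/X(53.8°) = sec 67.3° / sec 53.8° = cos 53.8° / cos 67.3° = 0.5906/0.3859 = 1.5304.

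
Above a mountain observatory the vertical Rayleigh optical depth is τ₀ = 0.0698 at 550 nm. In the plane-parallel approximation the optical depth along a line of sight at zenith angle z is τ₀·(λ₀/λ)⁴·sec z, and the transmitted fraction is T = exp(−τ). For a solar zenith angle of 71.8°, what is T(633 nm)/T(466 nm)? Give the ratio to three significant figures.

Airmass: sec 71.8° = 3.2017.
τ(633 nm) = 0.0698 × (550/633)⁴ × 3.2017 = 0.0698 × 0.5699 × 3.2017 = 0.1274.
τ(466 nm) = 0.0698 × (550/466)⁴ × 3.2017 = 0.0698 × 1.9405 × 3.2017 = 0.4337.
T(633)/T(466) = exp(τ_B − τ_A) = exp(0.3063) = 1.3584.

1.36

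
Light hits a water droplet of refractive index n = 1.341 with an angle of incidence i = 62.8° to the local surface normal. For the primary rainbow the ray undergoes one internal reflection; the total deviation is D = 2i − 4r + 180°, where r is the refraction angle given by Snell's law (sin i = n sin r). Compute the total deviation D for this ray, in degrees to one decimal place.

139.4°

sin r = sin 62.8° / 1.341 = 0.8894/1.341 = 0.6632; r = 41.55°.
D = 2·62.8° − 4·41.55° + 180° = 125.60° − 166.19° + 180° = 139.41°.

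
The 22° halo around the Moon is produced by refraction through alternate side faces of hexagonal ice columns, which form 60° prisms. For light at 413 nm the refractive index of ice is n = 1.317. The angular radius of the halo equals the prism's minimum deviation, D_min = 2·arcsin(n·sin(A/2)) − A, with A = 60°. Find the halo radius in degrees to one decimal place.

n·sin(A/2) = 1.317 × sin 30° = 1.317 × 0.5000 = 0.6585.
D_min = 2·arcsin(0.6585) − 60° = 2 × 41.186° − 60° = 22.371°.

22.4°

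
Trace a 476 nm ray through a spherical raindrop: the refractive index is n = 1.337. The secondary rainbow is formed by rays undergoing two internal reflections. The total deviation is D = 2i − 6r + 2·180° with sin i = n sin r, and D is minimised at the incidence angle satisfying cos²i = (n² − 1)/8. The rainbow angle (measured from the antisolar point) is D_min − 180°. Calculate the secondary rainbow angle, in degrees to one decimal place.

cos²i = (1.78757 − 1)/8 = 0.09845; i = arccos(0.31376) = 71.714°.
sin r = sin 71.714°/1.337 = 0.71017; r = 45.249°.
D_min = 2·71.714° − 6·45.249° + 360° = 231.934°.
Rainbow angle = D_min − 180° = 51.934°.

51.9°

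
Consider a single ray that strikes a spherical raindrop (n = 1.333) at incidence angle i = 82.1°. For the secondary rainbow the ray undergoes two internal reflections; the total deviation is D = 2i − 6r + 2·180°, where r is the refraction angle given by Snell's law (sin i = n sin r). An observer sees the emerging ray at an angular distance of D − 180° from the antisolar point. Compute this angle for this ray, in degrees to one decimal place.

56.2°

sin r = sin 82.1° / 1.333 = 0.9905/1.333 = 0.7431; r = 47.99°.
D = 2·82.1° − 6·47.99° + 2·180° = 164.20° − 287.96° + 360° = 236.24°.
Angle from antisolar point = D − 180° = 56.24°.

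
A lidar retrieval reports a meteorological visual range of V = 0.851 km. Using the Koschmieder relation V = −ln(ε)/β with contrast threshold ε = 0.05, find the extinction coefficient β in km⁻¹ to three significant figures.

β = −ln(0.05) / V = 2.996 / 0.851 = 3.5202 km⁻¹.

3.52 km⁻¹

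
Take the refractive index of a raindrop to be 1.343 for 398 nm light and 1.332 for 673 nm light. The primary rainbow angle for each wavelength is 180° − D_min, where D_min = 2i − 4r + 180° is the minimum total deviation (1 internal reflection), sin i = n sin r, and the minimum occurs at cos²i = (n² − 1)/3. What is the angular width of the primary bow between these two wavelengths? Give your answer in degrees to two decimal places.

1.58°

At 398 nm (n = 1.343): cos²i = 0.26788 → i = 58.830°, r = 39.577°, D_min = 139.354°, rainbow angle = 40.646°.
At 673 nm (n = 1.332): cos²i = 0.25807 → i = 59.469°, r = 40.290°, D_min = 137.776°, rainbow angle = 42.224°.
Angular width = |40.646° − 42.224°| = 1.578°.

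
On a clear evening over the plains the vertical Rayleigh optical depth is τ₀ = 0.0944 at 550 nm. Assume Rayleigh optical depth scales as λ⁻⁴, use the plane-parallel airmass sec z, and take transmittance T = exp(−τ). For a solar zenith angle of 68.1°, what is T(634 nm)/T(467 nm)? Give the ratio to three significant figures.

Airmass: sec 68.1° = 2.6811.
τ(634 nm) = 0.0944 × (550/634)⁴ × 2.6811 = 0.0944 × 0.5664 × 2.6811 = 0.1433.
τ(467 nm) = 0.0944 × (550/467)⁴ × 2.6811 = 0.0944 × 1.9239 × 2.6811 = 0.4869.
T(634)/T(467) = exp(τ_B − τ_A) = exp(0.3436) = 1.4100.

1.41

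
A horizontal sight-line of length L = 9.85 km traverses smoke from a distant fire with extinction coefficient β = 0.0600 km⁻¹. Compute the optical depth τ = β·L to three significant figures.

0.591

τ = β·L = 0.0600 × 9.85 = 0.5910.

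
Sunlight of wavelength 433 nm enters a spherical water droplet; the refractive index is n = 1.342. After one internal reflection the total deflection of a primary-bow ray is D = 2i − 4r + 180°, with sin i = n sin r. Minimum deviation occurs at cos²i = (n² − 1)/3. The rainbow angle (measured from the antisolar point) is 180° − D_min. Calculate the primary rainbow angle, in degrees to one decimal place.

40.8°

cos²i = (1.80096 − 1)/3 = 0.26699; i = arccos(0.51671) = 58.888°.
sin r = sin 58.888°/1.342 = 0.63797; r = 39.641°.
D_min = 2·58.888° − 4·39.641° + 180° = 139.213°.
Rainbow angle = 180° − D_min = 40.787°.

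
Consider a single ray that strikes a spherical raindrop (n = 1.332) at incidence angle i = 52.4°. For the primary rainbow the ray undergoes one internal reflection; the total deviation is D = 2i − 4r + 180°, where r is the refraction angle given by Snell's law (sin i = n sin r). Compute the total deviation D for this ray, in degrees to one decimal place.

138.8°

sin r = sin 52.4° / 1.332 = 0.7923/1.332 = 0.5948; r = 36.50°.
D = 2·52.4° − 4·36.50° + 180° = 104.80° − 146.00° + 180° = 138.80°.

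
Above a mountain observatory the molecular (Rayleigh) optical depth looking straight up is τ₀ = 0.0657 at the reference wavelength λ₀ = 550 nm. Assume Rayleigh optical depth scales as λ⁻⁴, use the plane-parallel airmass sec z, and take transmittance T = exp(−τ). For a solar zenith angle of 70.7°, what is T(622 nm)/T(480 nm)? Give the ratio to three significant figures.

Airmass: sec 70.7° = 3.0256.
τ(622 nm) = 0.0657 × (550/622)⁴ × 3.0256 = 0.0657 × 0.6113 × 3.0256 = 0.1215.
τ(480 nm) = 0.0657 × (550/480)⁴ × 3.0256 = 0.0657 × 1.7238 × 3.0256 = 0.3427.
T(622)/T(480) = exp(τ_B − τ_A) = exp(0.2211) = 1.2475.

1.25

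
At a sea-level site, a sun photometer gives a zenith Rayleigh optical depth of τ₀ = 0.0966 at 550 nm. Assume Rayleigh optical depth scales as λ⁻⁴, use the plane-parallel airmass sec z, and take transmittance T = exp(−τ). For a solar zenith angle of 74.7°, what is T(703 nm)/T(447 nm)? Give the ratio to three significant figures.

2.02

Airmass: sec 74.7° = 3.7897.
τ(703 nm) = 0.0966 × (550/703)⁴ × 3.7897 = 0.0966 × 0.3747 × 3.7897 = 0.1372.
τ(447 nm) = 0.0966 × (550/447)⁴ × 3.7897 = 0.0966 × 2.2920 × 3.7897 = 0.8391.
T(703)/T(447) = exp(τ_B − τ_A) = exp(0.7019) = 2.0176.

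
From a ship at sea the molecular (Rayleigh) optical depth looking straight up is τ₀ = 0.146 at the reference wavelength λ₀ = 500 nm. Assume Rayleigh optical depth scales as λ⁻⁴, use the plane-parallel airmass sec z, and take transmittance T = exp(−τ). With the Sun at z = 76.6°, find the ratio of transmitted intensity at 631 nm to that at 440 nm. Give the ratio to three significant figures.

Airmass: sec 76.6° = 4.3150.
τ(631 nm) = 0.146 × (500/631)⁴ × 4.3150 = 0.146 × 0.3942 × 4.3150 = 0.2484.
τ(440 nm) = 0.146 × (500/440)⁴ × 4.3150 = 0.146 × 1.6675 × 4.3150 = 1.0505.
T(631)/T(440) = exp(τ_B − τ_A) = exp(0.8022) = 2.2303.

2.23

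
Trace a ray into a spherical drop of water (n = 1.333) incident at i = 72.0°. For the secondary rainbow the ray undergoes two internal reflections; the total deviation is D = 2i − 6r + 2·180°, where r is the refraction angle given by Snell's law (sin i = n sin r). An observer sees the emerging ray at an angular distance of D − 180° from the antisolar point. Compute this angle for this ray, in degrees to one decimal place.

50.9°

sin r = sin 72.0° / 1.333 = 0.9511/1.333 = 0.7135; r = 45.52°.
D = 2·72.0° − 6·45.52° + 2·180° = 144.00° − 273.11° + 360° = 230.89°.
Angle from antisolar point = D − 180° = 50.89°.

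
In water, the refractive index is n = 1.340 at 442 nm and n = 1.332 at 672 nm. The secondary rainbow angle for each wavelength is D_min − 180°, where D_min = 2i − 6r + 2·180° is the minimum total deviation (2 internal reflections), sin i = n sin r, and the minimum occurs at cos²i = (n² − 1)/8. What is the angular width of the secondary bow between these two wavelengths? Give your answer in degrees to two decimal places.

At 442 nm (n = 1.340): cos²i = 0.09945 → i = 71.618°, r = 45.088°, D_min = 232.709°, rainbow angle = 52.709°.
At 672 nm (n = 1.332): cos²i = 0.09678 → i = 71.875°, r = 45.520°, D_min = 230.628°, rainbow angle = 50.628°.
Angular width = |52.709° − 50.628°| = 2.080°.

2.08°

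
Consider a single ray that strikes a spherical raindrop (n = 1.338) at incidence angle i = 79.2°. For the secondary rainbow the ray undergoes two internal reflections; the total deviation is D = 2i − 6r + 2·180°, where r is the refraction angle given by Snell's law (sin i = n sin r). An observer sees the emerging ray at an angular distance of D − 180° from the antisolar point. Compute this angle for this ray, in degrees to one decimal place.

55.0°

sin r = sin 79.2° / 1.338 = 0.9823/1.338 = 0.7341; r = 47.24°.
D = 2·79.2° − 6·47.24° + 2·180° = 158.40° − 283.41° + 360° = 234.99°.
Angle from antisolar point = D − 180° = 54.99°.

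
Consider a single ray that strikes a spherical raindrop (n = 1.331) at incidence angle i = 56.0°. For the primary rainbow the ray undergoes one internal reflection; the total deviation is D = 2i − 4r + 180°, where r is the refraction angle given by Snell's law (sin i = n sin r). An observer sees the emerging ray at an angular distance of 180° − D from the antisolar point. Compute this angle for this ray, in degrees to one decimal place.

42.1°

sin r = sin 56.0° / 1.331 = 0.8290/1.331 = 0.6229; r = 38.53°.
D = 2·56.0° − 4·38.53° + 180° = 112.00° − 154.10° + 180° = 137.90°.
Angle from antisolar point = 180° − D = 42.10°.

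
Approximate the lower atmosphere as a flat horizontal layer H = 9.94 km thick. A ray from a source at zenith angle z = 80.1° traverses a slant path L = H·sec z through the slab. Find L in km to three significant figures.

sec z = 1/cos 80.1° = 5.8164.
L = 9.94 × 5.8164 = 57.815 km.

57.8 km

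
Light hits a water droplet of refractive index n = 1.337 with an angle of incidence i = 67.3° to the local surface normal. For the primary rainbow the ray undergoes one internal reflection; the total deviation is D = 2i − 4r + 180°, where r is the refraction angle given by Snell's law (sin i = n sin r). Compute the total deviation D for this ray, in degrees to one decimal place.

sin r = sin 67.3° / 1.337 = 0.9225/1.337 = 0.6900; r = 43.63°.
D = 2·67.3° − 4·43.63° + 180° = 134.60° − 174.52° + 180° = 140.08°.

140.1°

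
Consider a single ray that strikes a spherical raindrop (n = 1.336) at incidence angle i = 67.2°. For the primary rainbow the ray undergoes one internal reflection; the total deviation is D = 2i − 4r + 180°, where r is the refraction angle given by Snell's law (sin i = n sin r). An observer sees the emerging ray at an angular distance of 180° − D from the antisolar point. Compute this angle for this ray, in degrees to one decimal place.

40.1°

sin r = sin 67.2° / 1.336 = 0.9219/1.336 = 0.6900; r = 43.63°.
D = 2·67.2° − 4·43.63° + 180° = 134.40° − 174.53° + 180° = 139.87°.
Angle from antisolar point = 180° − D = 40.13°.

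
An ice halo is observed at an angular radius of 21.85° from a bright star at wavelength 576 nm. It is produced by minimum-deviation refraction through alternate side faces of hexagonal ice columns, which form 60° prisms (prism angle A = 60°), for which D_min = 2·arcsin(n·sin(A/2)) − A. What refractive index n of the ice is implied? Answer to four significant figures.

Rearranging: n = sin((D_min + A)/2) / sin(A/2).
(D_min + A)/2 = (21.85° + 60°)/2 = 40.925°.
n = sin 40.925° / sin 30° = 0.6551 / 0.5000 = 1.3101.

1.310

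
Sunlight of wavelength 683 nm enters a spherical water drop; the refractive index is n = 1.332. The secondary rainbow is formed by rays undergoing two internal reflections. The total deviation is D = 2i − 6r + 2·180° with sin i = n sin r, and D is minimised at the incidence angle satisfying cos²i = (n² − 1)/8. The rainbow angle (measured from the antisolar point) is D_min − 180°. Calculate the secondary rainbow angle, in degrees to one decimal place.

cos²i = (1.77422 − 1)/8 = 0.09678; i = arccos(0.31109) = 71.875°.
sin r = sin 71.875°/1.332 = 0.71350; r = 45.520°.
D_min = 2·71.875° − 6·45.520° + 360° = 230.628°.
Rainbow angle = D_min − 180° = 50.628°.

50.6°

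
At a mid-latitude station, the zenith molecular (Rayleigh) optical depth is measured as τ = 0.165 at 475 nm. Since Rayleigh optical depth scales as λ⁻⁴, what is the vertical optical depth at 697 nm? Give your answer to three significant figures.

τ(697 nm) = τ(475 nm) × (475/697)⁴ = 0.165 × (0.6815)⁴ = 0.165 × 0.2157 = 0.0356.

0.0356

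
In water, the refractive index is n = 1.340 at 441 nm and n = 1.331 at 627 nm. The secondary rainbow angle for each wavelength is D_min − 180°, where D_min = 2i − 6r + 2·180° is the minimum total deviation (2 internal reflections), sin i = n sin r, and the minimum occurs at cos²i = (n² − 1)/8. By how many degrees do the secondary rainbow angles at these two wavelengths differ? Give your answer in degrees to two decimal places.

At 441 nm (n = 1.340): cos²i = 0.09945 → i = 71.618°, r = 45.088°, D_min = 232.709°, rainbow angle = 52.709°.
At 627 nm (n = 1.331): cos²i = 0.09645 → i = 71.907°, r = 45.575°, D_min = 230.365°, rainbow angle = 50.365°.
Angular width = |52.709° − 50.365°| = 2.344°.

2.34°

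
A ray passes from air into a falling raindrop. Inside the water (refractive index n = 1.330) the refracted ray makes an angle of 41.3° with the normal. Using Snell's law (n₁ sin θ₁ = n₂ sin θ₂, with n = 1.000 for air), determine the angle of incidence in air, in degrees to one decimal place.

61.4°

Snell: sin θ_i = n · sin θ_r = 1.330 × sin 41.3° = 1.330 × 0.6600 = 0.8778.
θ_i = arcsin(0.8778) = 61.38°.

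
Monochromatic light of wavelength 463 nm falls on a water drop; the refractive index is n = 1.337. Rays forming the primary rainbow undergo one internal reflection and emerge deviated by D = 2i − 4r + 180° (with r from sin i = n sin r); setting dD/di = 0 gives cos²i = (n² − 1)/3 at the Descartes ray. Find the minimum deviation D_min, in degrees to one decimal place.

138.5°

cos²i = (1.78757 − 1)/3 = 0.26252; i = arccos(0.51237) = 59.178°.
sin r = sin 59.178°/1.337 = 0.64231; r = 39.964°.
D_min = 2·59.178° − 4·39.964° + 180° = 138.500°.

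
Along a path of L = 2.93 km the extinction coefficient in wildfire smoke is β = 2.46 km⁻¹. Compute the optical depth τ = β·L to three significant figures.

τ = β·L = 2.46 × 2.93 = 7.2078.

7.21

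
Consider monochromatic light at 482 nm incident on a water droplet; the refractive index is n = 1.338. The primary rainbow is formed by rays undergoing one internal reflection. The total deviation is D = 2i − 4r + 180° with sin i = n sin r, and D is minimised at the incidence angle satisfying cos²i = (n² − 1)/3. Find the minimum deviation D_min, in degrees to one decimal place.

cos²i = (1.79024 − 1)/3 = 0.26341; i = arccos(0.51324) = 59.120°.
sin r = sin 59.120°/1.338 = 0.64144; r = 39.899°.
D_min = 2·59.120° − 4·39.899° + 180° = 138.643°.

138.6°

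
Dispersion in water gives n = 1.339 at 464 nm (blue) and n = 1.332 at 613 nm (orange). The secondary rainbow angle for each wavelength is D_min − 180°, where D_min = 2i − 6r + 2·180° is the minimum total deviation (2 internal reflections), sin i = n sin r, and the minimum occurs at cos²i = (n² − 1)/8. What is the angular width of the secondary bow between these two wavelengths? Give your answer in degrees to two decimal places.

At 464 nm (n = 1.339): cos²i = 0.09912 → i = 71.650°, r = 45.141°, D_min = 232.451°, rainbow angle = 52.451°.
At 613 nm (n = 1.332): cos²i = 0.09678 → i = 71.875°, r = 45.520°, D_min = 230.628°, rainbow angle = 50.628°.
Angular width = |52.451° − 50.628°| = 1.823°.

1.82°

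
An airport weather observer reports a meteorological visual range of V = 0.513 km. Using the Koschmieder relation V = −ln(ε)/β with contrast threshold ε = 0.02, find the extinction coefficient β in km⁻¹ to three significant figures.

β = −ln(0.02) / V = 3.912 / 0.513 = 7.6258 km⁻¹.

7.63 km⁻¹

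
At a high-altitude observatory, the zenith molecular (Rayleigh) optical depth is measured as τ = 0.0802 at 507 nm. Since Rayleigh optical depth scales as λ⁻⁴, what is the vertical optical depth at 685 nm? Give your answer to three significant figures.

0.0241

τ(685 nm) = τ(507 nm) × (507/685)⁴ = 0.0802 × (0.7401)⁴ = 0.0802 × 0.3001 = 0.0241.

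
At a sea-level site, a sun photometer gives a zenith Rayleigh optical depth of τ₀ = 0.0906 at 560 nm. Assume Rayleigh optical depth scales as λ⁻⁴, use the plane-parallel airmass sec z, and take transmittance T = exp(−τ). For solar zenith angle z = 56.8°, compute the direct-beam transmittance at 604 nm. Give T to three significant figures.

0.885

sec 56.8° = 1.8263.
τ = 0.0906 × (560/604)⁴ × 1.8263 = 0.0906 × 0.7389 × 1.8263 = 0.1223.
T = exp(−0.1223) = 0.8849.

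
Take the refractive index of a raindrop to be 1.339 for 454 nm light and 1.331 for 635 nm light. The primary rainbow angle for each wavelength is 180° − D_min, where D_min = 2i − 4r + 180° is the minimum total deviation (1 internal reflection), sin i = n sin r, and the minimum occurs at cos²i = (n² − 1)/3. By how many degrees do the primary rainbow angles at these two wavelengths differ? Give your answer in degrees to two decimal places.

1.16°

At 454 nm (n = 1.339): cos²i = 0.26431 → i = 59.062°, r = 39.834°, D_min = 138.786°, rainbow angle = 41.214°.
At 635 nm (n = 1.331): cos²i = 0.25719 → i = 59.527°, r = 40.356°, D_min = 137.630°, rainbow angle = 42.370°.
Angular width = |41.214° − 42.370°| = 1.156°.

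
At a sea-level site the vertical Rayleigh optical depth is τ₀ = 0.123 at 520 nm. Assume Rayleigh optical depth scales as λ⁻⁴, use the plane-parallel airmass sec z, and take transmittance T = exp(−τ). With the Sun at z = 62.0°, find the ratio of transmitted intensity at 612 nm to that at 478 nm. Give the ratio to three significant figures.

Airmass: sec 62.0° = 2.1301.
τ(612 nm) = 0.123 × (520/612)⁴ × 2.1301 = 0.123 × 0.5212 × 2.1301 = 0.1366.
τ(478 nm) = 0.123 × (520/478)⁴ × 2.1301 = 0.123 × 1.4006 × 2.1301 = 0.3669.
T(612)/T(478) = exp(τ_B − τ_A) = exp(0.2304) = 1.2591.

1.26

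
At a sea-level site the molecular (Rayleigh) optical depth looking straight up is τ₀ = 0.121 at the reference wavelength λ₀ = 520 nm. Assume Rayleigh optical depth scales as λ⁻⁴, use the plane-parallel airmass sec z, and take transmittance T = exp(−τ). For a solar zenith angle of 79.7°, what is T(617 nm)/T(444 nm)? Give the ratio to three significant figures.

Airmass: sec 79.7° = 5.5928.
τ(617 nm) = 0.121 × (520/617)⁴ × 5.5928 = 0.121 × 0.5045 × 5.5928 = 0.3414.
τ(444 nm) = 0.121 × (520/444)⁴ × 5.5928 = 0.121 × 1.8814 × 5.5928 = 1.2732.
T(617)/T(444) = exp(τ_B − τ_A) = exp(0.9318) = 2.5390.

2.54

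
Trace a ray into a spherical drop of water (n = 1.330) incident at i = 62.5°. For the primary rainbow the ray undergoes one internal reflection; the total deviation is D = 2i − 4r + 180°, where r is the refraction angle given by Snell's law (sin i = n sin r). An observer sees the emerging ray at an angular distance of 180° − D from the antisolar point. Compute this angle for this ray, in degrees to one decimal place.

sin r = sin 62.5° / 1.330 = 0.8870/1.330 = 0.6669; r = 41.83°.
D = 2·62.5° − 4·41.83° + 180° = 125.00° − 167.32° + 180° = 137.68°.
Angle from antisolar point = 180° − D = 42.32°.

42.3°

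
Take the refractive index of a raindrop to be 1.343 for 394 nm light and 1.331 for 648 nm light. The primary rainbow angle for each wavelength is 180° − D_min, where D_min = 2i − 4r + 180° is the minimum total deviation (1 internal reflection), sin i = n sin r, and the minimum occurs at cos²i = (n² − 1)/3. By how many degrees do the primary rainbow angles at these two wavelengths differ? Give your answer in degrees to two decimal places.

1.72°

At 394 nm (n = 1.343): cos²i = 0.26788 → i = 58.830°, r = 39.577°, D_min = 139.354°, rainbow angle = 40.646°.
At 648 nm (n = 1.331): cos²i = 0.25719 → i = 59.527°, r = 40.356°, D_min = 137.630°, rainbow angle = 42.370°.
Angular width = |40.646° − 42.370°| = 1.724°.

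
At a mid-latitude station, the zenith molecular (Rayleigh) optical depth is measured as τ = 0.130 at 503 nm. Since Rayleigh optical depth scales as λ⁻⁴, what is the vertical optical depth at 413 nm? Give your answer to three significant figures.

τ(413 nm) = τ(503 nm) × (503/413)⁴ = 0.130 × (1.2179)⁴ = 0.130 × 2.2002 = 0.2860.

0.286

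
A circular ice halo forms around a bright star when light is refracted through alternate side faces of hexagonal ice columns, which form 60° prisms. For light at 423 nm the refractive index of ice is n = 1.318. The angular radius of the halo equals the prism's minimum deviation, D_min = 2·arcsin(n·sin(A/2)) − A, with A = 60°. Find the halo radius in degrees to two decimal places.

n·sin(A/2) = 1.318 × sin 30° = 1.318 × 0.5000 = 0.6590.
D_min = 2·arcsin(0.6590) − 60° = 2 × 41.224° − 60° = 22.447°.

22.45°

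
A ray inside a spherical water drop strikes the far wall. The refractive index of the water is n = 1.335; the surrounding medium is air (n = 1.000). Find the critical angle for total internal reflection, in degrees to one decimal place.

48.5°

sin θ_c = n_air / n = 1.000 / 1.335 = 0.7491.
θ_c = arcsin(0.7491) = 48.51°.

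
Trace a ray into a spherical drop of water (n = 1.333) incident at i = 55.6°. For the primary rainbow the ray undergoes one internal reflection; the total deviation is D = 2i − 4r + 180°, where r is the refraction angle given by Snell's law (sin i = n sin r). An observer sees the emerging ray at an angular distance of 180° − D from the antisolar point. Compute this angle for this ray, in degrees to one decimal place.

sin r = sin 55.6° / 1.333 = 0.8251/1.333 = 0.6190; r = 38.24°.
D = 2·55.6° − 4·38.24° + 180° = 111.20° − 152.97° + 180° = 138.23°.
Angle from antisolar point = 180° − D = 41.77°.

41.8°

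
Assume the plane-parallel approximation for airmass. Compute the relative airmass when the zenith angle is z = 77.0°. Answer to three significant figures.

4.45

X = sec z = 1/cos 77.0° = 1/0.2250 = 4.4454.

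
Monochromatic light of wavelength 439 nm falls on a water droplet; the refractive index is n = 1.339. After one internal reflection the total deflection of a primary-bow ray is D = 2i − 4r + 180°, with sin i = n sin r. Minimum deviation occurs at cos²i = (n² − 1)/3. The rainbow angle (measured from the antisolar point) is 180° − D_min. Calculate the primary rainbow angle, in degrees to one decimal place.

cos²i = (1.79292 − 1)/3 = 0.26431; i = arccos(0.51411) = 59.062°.
sin r = sin 59.062°/1.339 = 0.64057; r = 39.834°.
D_min = 2·59.062° − 4·39.834° + 180° = 138.786°.
Rainbow angle = 180° − D_min = 41.214°.

41.2°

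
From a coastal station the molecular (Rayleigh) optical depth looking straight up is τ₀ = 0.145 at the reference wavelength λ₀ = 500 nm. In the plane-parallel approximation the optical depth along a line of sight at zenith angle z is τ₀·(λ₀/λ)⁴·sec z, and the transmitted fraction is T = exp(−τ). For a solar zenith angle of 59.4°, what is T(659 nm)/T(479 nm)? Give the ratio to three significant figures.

1.28

Airmass: sec 59.4° = 1.9645.
τ(659 nm) = 0.145 × (500/659)⁴ × 1.9645 = 0.145 × 0.3314 × 1.9645 = 0.0944.
τ(479 nm) = 0.145 × (500/479)⁴ × 1.9645 = 0.145 × 1.1872 × 1.9645 = 0.3382.
T(659)/T(479) = exp(τ_B − τ_A) = exp(0.2438) = 1.2761.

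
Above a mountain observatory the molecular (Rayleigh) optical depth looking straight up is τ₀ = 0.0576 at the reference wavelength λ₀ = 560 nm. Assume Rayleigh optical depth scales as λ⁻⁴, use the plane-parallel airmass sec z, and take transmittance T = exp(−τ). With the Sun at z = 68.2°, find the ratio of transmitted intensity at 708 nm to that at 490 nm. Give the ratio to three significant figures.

1.23

Airmass: sec 68.2° = 2.6927.
τ(708 nm) = 0.0576 × (560/708)⁴ × 2.6927 = 0.0576 × 0.3914 × 2.6927 = 0.0607.
τ(490 nm) = 0.0576 × (560/490)⁴ × 2.6927 = 0.0576 × 1.7060 × 2.6927 = 0.2646.
T(708)/T(490) = exp(τ_B − τ_A) = exp(0.2039) = 1.2262.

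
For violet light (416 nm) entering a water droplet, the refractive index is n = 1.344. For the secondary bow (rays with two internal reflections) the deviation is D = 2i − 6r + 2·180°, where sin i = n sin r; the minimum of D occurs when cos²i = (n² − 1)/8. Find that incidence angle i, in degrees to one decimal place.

cos²i = (1.344² − 1)/8 = (1.80634 − 1)/8 = 0.10079.
cos i = 0.31748, so i = 71.490°.

71.5°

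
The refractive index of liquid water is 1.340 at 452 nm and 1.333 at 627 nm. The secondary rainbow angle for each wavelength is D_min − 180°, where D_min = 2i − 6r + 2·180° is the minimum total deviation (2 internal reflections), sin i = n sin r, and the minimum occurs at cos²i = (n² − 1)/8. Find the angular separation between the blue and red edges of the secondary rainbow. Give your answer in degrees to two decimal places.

At 452 nm (n = 1.340): cos²i = 0.09945 → i = 71.618°, r = 45.088°, D_min = 232.709°, rainbow angle = 52.709°.
At 627 nm (n = 1.333): cos²i = 0.09711 → i = 71.843°, r = 45.466°, D_min = 230.891°, rainbow angle = 50.891°.
Angular width = |52.709° − 50.891°| = 1.818°.

1.82°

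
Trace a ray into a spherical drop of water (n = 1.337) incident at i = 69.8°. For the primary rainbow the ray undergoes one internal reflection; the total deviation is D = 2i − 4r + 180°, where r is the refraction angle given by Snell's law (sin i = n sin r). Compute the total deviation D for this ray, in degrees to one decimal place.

sin r = sin 69.8° / 1.337 = 0.9385/1.337 = 0.7019; r = 44.58°.
D = 2·69.8° − 4·44.58° + 180° = 139.60° − 178.33° + 180° = 141.27°.

141.3°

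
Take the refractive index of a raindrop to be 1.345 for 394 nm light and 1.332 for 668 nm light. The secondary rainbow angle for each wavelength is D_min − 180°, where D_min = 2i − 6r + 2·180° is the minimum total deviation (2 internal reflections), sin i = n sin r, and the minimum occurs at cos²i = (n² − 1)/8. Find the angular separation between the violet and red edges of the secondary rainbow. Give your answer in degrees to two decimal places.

3.36°

At 394 nm (n = 1.345): cos²i = 0.10113 → i = 71.458°, r = 44.821°, D_min = 233.987°, rainbow angle = 53.987°.
At 668 nm (n = 1.332): cos²i = 0.09678 → i = 71.875°, r = 45.520°, D_min = 230.628°, rainbow angle = 50.628°.
Angular width = |53.987° − 50.628°| = 3.359°.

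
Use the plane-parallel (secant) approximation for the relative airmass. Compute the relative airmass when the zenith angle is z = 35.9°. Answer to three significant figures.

1.23

X = sec z = 1/cos 35.9° = 1/0.8100 = 1.2345.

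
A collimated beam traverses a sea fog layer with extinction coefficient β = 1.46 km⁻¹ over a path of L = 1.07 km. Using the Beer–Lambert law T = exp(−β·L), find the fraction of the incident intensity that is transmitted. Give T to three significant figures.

0.210

τ = β·L = 1.46 × 1.07 = 1.5622.
T = exp(−1.5622) = 0.2097.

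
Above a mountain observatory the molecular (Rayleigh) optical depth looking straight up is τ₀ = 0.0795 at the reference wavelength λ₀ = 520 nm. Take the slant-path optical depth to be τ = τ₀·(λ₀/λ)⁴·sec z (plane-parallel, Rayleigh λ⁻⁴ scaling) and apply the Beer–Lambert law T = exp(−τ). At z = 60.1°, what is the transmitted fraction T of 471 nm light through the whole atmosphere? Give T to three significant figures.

0.789

sec 60.1° = 2.0061.
τ = 0.0795 × (520/471)⁴ × 2.0061 = 0.0795 × 1.4857 × 2.0061 = 0.2369.
T = exp(−0.2369) = 0.7890.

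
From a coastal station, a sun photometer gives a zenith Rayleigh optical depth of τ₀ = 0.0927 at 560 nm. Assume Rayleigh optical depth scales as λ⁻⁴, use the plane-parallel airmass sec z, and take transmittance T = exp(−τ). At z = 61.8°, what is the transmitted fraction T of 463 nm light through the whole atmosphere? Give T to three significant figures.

0.657

sec 61.8° = 2.1162.
τ = 0.0927 × (560/463)⁴ × 2.1162 = 0.0927 × 2.1401 × 2.1162 = 0.4198.
T = exp(−0.4198) = 0.6572.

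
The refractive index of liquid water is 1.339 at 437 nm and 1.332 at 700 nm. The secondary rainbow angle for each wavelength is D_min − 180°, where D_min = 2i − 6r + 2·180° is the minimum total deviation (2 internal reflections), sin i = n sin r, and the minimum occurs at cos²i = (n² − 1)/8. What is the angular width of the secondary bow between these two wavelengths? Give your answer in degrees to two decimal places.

At 437 nm (n = 1.339): cos²i = 0.09912 → i = 71.650°, r = 45.141°, D_min = 232.451°, rainbow angle = 52.451°.
At 700 nm (n = 1.332): cos²i = 0.09678 → i = 71.875°, r = 45.520°, D_min = 230.628°, rainbow angle = 50.628°.
Angular width = |52.451° − 50.628°| = 1.823°.

1.82°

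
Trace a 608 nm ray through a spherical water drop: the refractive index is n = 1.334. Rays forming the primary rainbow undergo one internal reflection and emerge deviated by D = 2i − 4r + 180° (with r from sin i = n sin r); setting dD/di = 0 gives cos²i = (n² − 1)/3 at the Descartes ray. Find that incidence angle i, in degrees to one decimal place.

59.4°

cos²i = (1.334² − 1)/3 = (1.77956 − 1)/3 = 0.25985.
cos i = 0.50976, so i = 59.352°.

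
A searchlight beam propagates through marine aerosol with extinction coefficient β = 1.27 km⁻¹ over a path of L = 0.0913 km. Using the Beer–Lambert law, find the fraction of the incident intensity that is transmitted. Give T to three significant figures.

τ = β·L = 1.27 × 0.0913 = 0.1160.
T = exp(−0.1160) = 0.8905.

0.891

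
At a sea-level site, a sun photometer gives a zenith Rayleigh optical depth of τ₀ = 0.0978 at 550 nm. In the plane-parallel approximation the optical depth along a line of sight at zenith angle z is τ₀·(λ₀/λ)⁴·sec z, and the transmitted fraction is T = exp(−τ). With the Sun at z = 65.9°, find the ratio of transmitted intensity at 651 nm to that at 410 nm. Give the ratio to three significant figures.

1.92

Airmass: sec 65.9° = 2.4490.
τ(651 nm) = 0.0978 × (550/651)⁴ × 2.4490 = 0.0978 × 0.5095 × 2.4490 = 0.1220.
τ(410 nm) = 0.0978 × (550/410)⁴ × 2.4490 = 0.0978 × 3.2383 × 2.4490 = 0.7756.
T(651)/T(410) = exp(τ_B − τ_A) = exp(0.6536) = 1.9224.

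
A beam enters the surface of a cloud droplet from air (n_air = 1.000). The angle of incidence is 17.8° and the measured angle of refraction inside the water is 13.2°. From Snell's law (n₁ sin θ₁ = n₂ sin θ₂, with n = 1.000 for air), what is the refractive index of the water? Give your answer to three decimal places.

n = sin θ_i / sin θ_r = sin 17.8° / sin 13.2° = 0.3057 / 0.2284 = 1.3387.

1.339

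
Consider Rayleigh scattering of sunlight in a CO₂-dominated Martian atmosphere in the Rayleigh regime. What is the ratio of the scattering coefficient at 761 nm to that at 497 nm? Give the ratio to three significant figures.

Rayleigh scattering ∝ λ⁻⁴, so the ratio of coefficients is the inverse fourth power of the wavelength ratio.
σ(761)/σ(497) = (497/761)⁴ = (0.6531)⁴ = 0.1819.

0.182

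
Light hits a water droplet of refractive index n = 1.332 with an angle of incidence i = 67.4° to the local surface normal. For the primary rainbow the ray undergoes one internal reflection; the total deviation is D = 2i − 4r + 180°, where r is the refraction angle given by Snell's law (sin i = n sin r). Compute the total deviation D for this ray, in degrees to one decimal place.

sin r = sin 67.4° / 1.332 = 0.9232/1.332 = 0.6931; r = 43.88°.
D = 2·67.4° − 4·43.88° + 180° = 134.80° − 175.50° + 180° = 139.30°.

139.3°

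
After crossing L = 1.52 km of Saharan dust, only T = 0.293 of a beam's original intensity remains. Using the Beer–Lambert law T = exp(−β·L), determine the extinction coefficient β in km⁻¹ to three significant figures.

Beer–Lambert: T = exp(−βL) ⇒ β = −ln(T)/L = −ln(0.293)/1.52 = 1.2276/1.52 = 0.8076 km⁻¹.

0.808 km⁻¹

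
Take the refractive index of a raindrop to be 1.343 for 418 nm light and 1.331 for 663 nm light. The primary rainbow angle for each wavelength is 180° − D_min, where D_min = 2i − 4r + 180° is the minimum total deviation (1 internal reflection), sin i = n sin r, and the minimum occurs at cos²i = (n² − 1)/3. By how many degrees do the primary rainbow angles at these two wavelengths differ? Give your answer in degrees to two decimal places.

1.72°

At 418 nm (n = 1.343): cos²i = 0.26788 → i = 58.830°, r = 39.577°, D_min = 139.354°, rainbow angle = 40.646°.
At 663 nm (n = 1.331): cos²i = 0.25719 → i = 59.527°, r = 40.356°, D_min = 137.630°, rainbow angle = 42.370°.
Angular width = |40.646° − 42.370°| = 1.724°.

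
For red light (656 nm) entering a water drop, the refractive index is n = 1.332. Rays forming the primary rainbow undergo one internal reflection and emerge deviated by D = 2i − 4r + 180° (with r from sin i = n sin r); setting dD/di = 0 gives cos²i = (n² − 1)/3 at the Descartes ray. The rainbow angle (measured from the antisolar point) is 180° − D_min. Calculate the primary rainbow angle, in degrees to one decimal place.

42.2°

cos²i = (1.77422 − 1)/3 = 0.25807; i = arccos(0.50801) = 59.469°.
sin r = sin 59.469°/1.332 = 0.64666; r = 40.290°.
D_min = 2·59.469° − 4·40.290° + 180° = 137.776°.
Rainbow angle = 180° − D_min = 42.224°.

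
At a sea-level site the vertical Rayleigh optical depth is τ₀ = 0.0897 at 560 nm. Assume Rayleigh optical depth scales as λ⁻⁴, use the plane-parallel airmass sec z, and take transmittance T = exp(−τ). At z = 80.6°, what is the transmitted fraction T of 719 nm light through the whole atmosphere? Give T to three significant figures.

0.817

sec 80.6° = 6.1227.
τ = 0.0897 × (560/719)⁴ × 6.1227 = 0.0897 × 0.3680 × 6.1227 = 0.2021.
T = exp(−0.2021) = 0.8170.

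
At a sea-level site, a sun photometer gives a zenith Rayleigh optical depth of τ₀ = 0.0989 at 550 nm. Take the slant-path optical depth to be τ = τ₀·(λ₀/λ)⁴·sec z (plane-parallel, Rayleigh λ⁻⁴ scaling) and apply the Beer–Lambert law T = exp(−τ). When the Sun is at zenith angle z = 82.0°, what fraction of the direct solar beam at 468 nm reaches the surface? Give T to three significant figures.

sec 82.0° = 7.1853.
τ = 0.0989 × (550/468)⁴ × 7.1853 = 0.0989 × 1.9075 × 7.1853 = 1.3555.
T = exp(−1.3555) = 0.2578.

0.258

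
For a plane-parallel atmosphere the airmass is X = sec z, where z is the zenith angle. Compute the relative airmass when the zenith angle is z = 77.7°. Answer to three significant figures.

4.69

X = sec z = 1/cos 77.7° = 1/0.2130 = 4.6942.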